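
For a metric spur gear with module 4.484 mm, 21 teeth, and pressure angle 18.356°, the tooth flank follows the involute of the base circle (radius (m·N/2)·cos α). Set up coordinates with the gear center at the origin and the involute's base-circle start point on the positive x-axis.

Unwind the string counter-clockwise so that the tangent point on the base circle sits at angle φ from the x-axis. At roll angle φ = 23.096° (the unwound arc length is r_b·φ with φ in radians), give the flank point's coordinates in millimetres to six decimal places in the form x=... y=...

pitch radius r_p = m·N/2 = 4.484·21/2 = 47.082000
base radius r_b = r_p·cos α = 47.082000·cos 18.356° = 44.686380
roll angle φ = 23.096° = 0.40310124 rad
x = r_b·(cos φ + φ·sin φ) = 44.686380·(0.91984889 + 0.40310124·0.39227290) = 48.170782
y = r_b·(sin φ − φ·cos φ) = 44.686380·(0.39227290 − 0.40310124·0.91984889) = 0.959893

x=48.170782 y=0.959893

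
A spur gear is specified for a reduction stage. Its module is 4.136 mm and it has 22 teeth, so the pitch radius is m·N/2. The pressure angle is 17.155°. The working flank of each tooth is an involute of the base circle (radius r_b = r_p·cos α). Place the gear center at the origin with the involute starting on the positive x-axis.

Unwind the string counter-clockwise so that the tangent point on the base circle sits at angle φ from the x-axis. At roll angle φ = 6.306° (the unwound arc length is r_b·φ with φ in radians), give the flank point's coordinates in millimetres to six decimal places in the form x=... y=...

x=43.734395 y=0.019295

pitch radius r_p = m·N/2 = 4.136·22/2 = 45.496000
base radius r_b = r_p·cos α = 45.496000·cos 17.155° = 43.471897
roll angle φ = 6.306° = 0.11006046 rad
x = r_b·(cos φ + φ·sin φ) = 43.471897·(0.99394946 + 0.11006046·0.10983840) = 43.734395
y = r_b·(sin φ − φ·cos φ) = 43.471897·(0.10983840 − 0.11006046·0.99394946) = 0.019295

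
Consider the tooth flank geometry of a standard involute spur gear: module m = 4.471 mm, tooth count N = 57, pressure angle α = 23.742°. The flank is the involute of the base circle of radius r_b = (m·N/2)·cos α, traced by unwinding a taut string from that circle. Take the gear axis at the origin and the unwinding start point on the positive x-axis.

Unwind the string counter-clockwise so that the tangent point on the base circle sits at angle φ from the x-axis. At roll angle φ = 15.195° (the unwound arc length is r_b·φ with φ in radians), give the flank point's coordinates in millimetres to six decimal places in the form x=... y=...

x=120.669286 y=0.720113

pitch radius r_p = m·N/2 = 4.471·57/2 = 127.423500
base radius r_b = r_p·cos α = 127.423500·cos 23.742° = 116.639357
roll angle φ = 15.195° = 0.26520278 rad
x = r_b·(cos φ + φ·sin φ) = 116.639357·(0.96503937 + 0.26520278·0.26210496) = 120.669286
y = r_b·(sin φ − φ·cos φ) = 116.639357·(0.26210496 − 0.26520278·0.96503937) = 0.720113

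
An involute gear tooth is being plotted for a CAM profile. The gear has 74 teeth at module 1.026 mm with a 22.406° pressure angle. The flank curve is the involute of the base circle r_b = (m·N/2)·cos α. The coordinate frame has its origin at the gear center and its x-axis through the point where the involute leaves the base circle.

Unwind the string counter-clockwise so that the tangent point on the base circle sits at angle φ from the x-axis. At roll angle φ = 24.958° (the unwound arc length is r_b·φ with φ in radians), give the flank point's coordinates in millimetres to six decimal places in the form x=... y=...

pitch radius r_p = m·N/2 = 1.026·74/2 = 37.962000
base radius r_b = r_p·cos α = 37.962000·cos 22.406° = 35.096101
roll angle φ = 24.958° = 0.43559927 rad
x = r_b·(cos φ + φ·sin φ) = 35.096101·(0.90661734 + 0.43559927·0.42195379) = 38.269495
y = r_b·(sin φ − φ·cos φ) = 35.096101·(0.42195379 − 0.43559927·0.90661734) = 0.948716

x=38.269495 y=0.948716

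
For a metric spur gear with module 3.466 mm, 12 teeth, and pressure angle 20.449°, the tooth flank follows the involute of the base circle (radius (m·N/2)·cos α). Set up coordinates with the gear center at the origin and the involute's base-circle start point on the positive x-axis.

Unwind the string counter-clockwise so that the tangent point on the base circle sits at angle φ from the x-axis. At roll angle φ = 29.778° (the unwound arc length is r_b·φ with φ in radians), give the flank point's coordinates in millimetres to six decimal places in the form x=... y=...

x=21.942095 y=0.887427

pitch radius r_p = m·N/2 = 3.466·12/2 = 20.796000
base radius r_b = r_p·cos α = 20.796000·cos 20.449° = 19.485510
roll angle φ = 29.778° = 0.51972414 rad
x = r_b·(cos φ + φ·sin φ) = 19.485510·(0.86795621 + 0.51972414·0.49664073) = 21.942095
y = r_b·(sin φ − φ·cos φ) = 19.485510·(0.49664073 − 0.51972414·0.86795621) = 0.887427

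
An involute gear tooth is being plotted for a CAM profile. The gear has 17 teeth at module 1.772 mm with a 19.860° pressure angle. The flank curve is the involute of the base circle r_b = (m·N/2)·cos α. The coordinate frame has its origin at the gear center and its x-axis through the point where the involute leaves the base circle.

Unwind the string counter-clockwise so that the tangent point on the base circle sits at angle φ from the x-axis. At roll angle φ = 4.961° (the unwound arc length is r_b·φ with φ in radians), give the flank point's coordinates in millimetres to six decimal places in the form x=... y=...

x=14.219199 y=0.003063

pitch radius r_p = m·N/2 = 1.772·17/2 = 15.062000
base radius r_b = r_p·cos α = 15.062000·cos 19.860° = 14.166195
roll angle φ = 4.961° = 0.08658578 rad
x = r_b·(cos φ + φ·sin φ) = 14.166195·(0.99625379 + 0.08658578·0.08647763) = 14.219199
y = r_b·(sin φ − φ·cos φ) = 14.166195·(0.08647763 − 0.08658578·0.99625379) = 0.003063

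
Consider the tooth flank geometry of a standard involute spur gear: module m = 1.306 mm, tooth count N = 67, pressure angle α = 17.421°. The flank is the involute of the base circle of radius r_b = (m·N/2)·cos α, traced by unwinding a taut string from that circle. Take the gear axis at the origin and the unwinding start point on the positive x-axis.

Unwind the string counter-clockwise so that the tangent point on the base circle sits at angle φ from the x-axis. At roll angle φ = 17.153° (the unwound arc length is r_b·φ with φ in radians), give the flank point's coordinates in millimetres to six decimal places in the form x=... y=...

x=43.573149 y=0.370024

pitch radius r_p = m·N/2 = 1.306·67/2 = 43.751000
base radius r_b = r_p·cos α = 43.751000·cos 17.421° = 41.744171
roll angle φ = 17.153° = 0.29937633 rad
x = r_b·(cos φ + φ·sin φ) = 41.744171·(0.95552061 + 0.29937633·0.29492433) = 43.573149
y = r_b·(sin φ − φ·cos φ) = 41.744171·(0.29492433 − 0.29937633·0.95552061) = 0.370024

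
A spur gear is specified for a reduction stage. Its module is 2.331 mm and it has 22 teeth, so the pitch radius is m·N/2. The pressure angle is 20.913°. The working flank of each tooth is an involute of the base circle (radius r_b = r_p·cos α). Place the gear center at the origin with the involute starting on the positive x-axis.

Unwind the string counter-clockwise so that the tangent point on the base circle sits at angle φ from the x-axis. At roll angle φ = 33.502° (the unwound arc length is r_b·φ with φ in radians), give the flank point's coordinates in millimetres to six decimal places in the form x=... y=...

x=27.703017 y=1.542200

pitch radius r_p = m·N/2 = 2.331·22/2 = 25.641000
base radius r_b = r_p·cos α = 25.641000·cos 20.913° = 23.951861
roll angle φ = 33.502° = 0.58472021 rad
x = r_b·(cos φ + φ·sin φ) = 23.951861·(0.83386656 + 0.58472021·0.55196609) = 27.703017
y = r_b·(sin φ − φ·cos φ) = 23.951861·(0.55196609 − 0.58472021·0.83386656) = 1.542200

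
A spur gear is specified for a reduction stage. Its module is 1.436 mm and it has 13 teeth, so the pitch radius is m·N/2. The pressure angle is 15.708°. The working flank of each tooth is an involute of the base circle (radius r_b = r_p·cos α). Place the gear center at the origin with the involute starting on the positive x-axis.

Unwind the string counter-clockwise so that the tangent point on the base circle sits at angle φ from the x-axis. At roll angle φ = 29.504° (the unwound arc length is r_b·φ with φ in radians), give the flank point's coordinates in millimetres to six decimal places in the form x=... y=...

x=10.098904 y=0.398228

pitch radius r_p = m·N/2 = 1.436·13/2 = 9.334000
base radius r_b = r_p·cos α = 9.334000·cos 15.708° = 8.985412
roll angle φ = 29.504° = 0.51494194 rad
x = r_b·(cos φ + φ·sin φ) = 8.985412·(0.87032132 + 0.51494194·0.49248432) = 10.098904
y = r_b·(sin φ − φ·cos φ) = 8.985412·(0.49248432 − 0.51494194·0.87032132) = 0.398228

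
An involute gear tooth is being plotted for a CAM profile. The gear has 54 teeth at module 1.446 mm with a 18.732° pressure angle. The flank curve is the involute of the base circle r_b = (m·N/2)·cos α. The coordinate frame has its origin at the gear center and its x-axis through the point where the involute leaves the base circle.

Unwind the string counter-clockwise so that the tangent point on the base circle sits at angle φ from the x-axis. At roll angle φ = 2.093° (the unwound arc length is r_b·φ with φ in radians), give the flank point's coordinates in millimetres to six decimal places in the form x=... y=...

pitch radius r_p = m·N/2 = 1.446·54/2 = 39.042000
base radius r_b = r_p·cos α = 39.042000·cos 18.732° = 36.973987
roll angle φ = 2.093° = 0.03652974 rad
x = r_b·(cos φ + φ·sin φ) = 36.973987·(0.99933286 + 0.03652974·0.03652162) = 36.998648
y = r_b·(sin φ − φ·cos φ) = 36.973987·(0.03652162 − 0.03652974·0.99933286) = 0.000601

x=36.998648 y=0.000601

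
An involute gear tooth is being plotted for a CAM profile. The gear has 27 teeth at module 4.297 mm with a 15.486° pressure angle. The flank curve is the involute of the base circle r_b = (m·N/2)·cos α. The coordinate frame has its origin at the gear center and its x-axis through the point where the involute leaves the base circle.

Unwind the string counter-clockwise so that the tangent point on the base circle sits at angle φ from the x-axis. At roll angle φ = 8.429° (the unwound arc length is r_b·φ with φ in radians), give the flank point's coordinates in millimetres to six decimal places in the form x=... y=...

pitch radius r_p = m·N/2 = 4.297·27/2 = 58.009500
base radius r_b = r_p·cos α = 58.009500·cos 15.486° = 55.903507
roll angle φ = 8.429° = 0.14711380 rad
x = r_b·(cos φ + φ·sin φ) = 55.903507·(0.98919827 + 0.14711380·0.14658373) = 56.505183
y = r_b·(sin φ − φ·cos φ) = 55.903507·(0.14658373 − 0.14711380·0.98919827) = 0.059202

x=56.505183 y=0.059202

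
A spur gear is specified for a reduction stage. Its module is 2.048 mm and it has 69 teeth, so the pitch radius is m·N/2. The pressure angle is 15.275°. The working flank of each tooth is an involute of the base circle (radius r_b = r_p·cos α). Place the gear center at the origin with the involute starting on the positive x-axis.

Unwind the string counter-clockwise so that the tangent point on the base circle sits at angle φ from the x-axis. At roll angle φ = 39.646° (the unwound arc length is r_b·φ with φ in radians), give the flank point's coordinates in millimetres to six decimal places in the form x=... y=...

x=82.575493 y=7.172980

pitch radius r_p = m·N/2 = 2.048·69/2 = 70.656000
base radius r_b = r_p·cos α = 70.656000·cos 15.275° = 68.159898
roll angle φ = 39.646° = 0.69195324 rad
x = r_b·(cos φ + φ·sin φ) = 68.159898·(0.77000124 + 0.69195324·0.63804239) = 82.575493
y = r_b·(sin φ − φ·cos φ) = 68.159898·(0.63804239 − 0.69195324·0.77000124) = 7.172980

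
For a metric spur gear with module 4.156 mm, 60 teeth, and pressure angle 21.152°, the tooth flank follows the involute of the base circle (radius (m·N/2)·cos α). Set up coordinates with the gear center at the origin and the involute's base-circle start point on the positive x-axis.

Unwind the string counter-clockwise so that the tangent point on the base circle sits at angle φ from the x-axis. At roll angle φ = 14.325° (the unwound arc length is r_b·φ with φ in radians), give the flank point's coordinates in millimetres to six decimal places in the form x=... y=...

x=119.857547 y=0.601980

pitch radius r_p = m·N/2 = 4.156·60/2 = 124.680000
base radius r_b = r_p·cos α = 124.680000·cos 21.152° = 116.279863
roll angle φ = 14.325° = 0.25001842 rad
x = r_b·(cos φ + φ·sin φ) = 116.279863·(0.96890787 + 0.25001842·0.24742180) = 119.857547
y = r_b·(sin φ − φ·cos φ) = 116.279863·(0.24742180 − 0.25001842·0.96890787) = 0.601980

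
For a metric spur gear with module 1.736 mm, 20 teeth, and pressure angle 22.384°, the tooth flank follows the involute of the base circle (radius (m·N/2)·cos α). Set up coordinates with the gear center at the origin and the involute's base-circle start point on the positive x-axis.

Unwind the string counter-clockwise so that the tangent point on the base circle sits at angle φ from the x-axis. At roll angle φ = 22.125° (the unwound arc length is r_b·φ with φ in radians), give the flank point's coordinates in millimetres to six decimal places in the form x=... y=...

x=17.204513 y=0.303528

pitch radius r_p = m·N/2 = 1.736·20/2 = 17.360000
base radius r_b = r_p·cos α = 17.360000·cos 22.384° = 16.051966
roll angle φ = 22.125° = 0.38615410 rad
x = r_b·(cos φ + φ·sin φ) = 16.051966·(0.92636438 + 0.38615410·0.37662850) = 17.204513
y = r_b·(sin φ − φ·cos φ) = 16.051966·(0.37662850 − 0.38615410·0.92636438) = 0.303528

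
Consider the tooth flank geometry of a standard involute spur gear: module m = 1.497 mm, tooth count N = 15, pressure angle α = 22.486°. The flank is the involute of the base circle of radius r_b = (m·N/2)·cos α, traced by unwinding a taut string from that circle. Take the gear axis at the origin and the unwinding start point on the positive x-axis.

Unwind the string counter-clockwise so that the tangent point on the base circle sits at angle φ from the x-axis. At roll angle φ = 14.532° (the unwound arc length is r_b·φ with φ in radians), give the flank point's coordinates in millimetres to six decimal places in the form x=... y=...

pitch radius r_p = m·N/2 = 1.497·15/2 = 11.227500
base radius r_b = r_p·cos α = 11.227500·cos 22.486° = 10.373907
roll angle φ = 14.532° = 0.25363125 rad
x = r_b·(cos φ + φ·sin φ) = 10.373907·(0.96800765 + 0.25363125·0.25092068) = 10.702231
y = r_b·(sin φ − φ·cos φ) = 10.373907·(0.25092068 − 0.25363125·0.96800765) = 0.056057

x=10.702231 y=0.056057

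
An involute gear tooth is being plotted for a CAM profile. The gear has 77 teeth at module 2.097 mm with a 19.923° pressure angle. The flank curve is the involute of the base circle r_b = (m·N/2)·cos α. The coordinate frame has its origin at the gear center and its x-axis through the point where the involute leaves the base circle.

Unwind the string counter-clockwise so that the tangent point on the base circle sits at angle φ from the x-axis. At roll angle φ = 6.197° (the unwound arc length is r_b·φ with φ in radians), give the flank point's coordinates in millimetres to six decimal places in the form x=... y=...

pitch radius r_p = m·N/2 = 2.097·77/2 = 80.734500
base radius r_b = r_p·cos α = 80.734500·cos 19.923° = 75.902654
roll angle φ = 6.197° = 0.10815805 rad
x = r_b·(cos φ + φ·sin φ) = 75.902654·(0.99415662 + 0.10815805·0.10794730) = 76.345318
y = r_b·(sin φ − φ·cos φ) = 75.902654·(0.10794730 − 0.10815805·0.99415662) = 0.031975

x=76.345318 y=0.031975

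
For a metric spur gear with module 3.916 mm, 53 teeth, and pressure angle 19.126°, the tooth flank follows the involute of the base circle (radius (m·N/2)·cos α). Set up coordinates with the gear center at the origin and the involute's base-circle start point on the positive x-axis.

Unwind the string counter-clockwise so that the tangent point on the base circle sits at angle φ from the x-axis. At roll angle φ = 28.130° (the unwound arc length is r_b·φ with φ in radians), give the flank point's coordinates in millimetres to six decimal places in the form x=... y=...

x=109.159718 y=3.775235

pitch radius r_p = m·N/2 = 3.916·53/2 = 103.774000
base radius r_b = r_p·cos α = 103.774000·cos 19.126° = 98.045709
roll angle φ = 28.130° = 0.49096112 rad
x = r_b·(cos φ + φ·sin φ) = 98.045709·(0.88188012 + 0.49096112·0.47147370) = 109.159718
y = r_b·(sin φ − φ·cos φ) = 98.045709·(0.47147370 − 0.49096112·0.88188012) = 3.775235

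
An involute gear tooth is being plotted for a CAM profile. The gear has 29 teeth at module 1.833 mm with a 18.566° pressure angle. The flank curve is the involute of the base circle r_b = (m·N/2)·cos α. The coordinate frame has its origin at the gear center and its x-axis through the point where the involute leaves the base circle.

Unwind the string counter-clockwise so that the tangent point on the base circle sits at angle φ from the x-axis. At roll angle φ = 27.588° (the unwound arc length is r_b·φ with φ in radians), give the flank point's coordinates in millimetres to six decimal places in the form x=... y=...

x=27.948855 y=0.915985

pitch radius r_p = m·N/2 = 1.833·29/2 = 26.578500
base radius r_b = r_p·cos α = 26.578500·cos 18.566° = 25.195289
roll angle φ = 27.588° = 0.48150143 rad
x = r_b·(cos φ + φ·sin φ) = 25.195289·(0.88630059 + 0.48150143·0.46311042) = 27.948855
y = r_b·(sin φ − φ·cos φ) = 25.195289·(0.46311042 − 0.48150143·0.88630059) = 0.915985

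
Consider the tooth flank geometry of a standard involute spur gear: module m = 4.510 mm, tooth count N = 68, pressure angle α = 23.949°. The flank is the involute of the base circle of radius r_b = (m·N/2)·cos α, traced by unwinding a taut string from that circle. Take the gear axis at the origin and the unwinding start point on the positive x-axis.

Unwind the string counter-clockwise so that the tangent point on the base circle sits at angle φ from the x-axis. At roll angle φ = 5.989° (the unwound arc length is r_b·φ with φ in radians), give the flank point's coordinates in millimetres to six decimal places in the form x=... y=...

pitch radius r_p = m·N/2 = 4.510·68/2 = 153.340000
base radius r_b = r_p·cos α = 153.340000·cos 23.949° = 140.138521
roll angle φ = 5.989° = 0.10452777 rad
x = r_b·(cos φ + φ·sin φ) = 140.138521·(0.99454195 + 0.10452777·0.10433753) = 140.902011
y = r_b·(sin φ − φ·cos φ) = 140.138521·(0.10433753 − 0.10452777·0.99454195) = 0.053291

x=140.902011 y=0.053291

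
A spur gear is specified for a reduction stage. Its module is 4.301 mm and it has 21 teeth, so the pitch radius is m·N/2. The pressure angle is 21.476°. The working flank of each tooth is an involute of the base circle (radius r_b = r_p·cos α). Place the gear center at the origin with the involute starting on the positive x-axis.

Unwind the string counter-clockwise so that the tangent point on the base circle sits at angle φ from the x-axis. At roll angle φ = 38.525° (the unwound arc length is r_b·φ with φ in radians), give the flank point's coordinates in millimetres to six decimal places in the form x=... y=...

pitch radius r_p = m·N/2 = 4.301·21/2 = 45.160500
base radius r_b = r_p·cos α = 45.160500·cos 21.476° = 42.025052
roll angle φ = 38.525° = 0.67238809 rad
x = r_b·(cos φ + φ·sin φ) = 42.025052·(0.78233646 + 0.67238809·0.62285605) = 50.477864
y = r_b·(sin φ − φ·cos φ) = 42.025052·(0.62285605 − 0.67238809·0.78233646) = 4.068964

x=50.477864 y=4.068964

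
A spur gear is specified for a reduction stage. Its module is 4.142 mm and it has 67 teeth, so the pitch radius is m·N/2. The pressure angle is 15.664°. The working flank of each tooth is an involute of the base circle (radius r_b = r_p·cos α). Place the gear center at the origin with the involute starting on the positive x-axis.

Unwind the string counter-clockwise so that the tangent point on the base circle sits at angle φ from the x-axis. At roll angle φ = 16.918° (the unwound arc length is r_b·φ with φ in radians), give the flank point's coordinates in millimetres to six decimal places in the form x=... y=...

x=139.301718 y=1.136542

pitch radius r_p = m·N/2 = 4.142·67/2 = 138.757000
base radius r_b = r_p·cos α = 138.757000·cos 15.664° = 133.603784
roll angle φ = 16.918° = 0.29527480 rad
x = r_b·(cos φ + φ·sin φ) = 133.603784·(0.95672221 + 0.29527480·0.29100277) = 139.301718
y = r_b·(sin φ − φ·cos φ) = 133.603784·(0.29100277 − 0.29527480·0.95672221) = 1.136542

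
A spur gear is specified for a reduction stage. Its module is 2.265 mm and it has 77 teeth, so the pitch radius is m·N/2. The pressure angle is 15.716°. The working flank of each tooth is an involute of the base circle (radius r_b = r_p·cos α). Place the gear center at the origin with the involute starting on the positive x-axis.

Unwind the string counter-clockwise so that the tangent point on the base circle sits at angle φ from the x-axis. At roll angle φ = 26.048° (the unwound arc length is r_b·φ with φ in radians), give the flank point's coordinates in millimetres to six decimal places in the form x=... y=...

pitch radius r_p = m·N/2 = 2.265·77/2 = 87.202500
base radius r_b = r_p·cos α = 87.202500·cos 15.716° = 83.942534
roll angle φ = 26.048° = 0.45462336 rad
x = r_b·(cos φ + φ·sin φ) = 83.942534·(0.89842648 + 0.45462336·0.43912396) = 92.174149
y = r_b·(sin φ − φ·cos φ) = 83.942534·(0.43912396 − 0.45462336·0.89842648) = 2.575214

x=92.174149 y=2.575214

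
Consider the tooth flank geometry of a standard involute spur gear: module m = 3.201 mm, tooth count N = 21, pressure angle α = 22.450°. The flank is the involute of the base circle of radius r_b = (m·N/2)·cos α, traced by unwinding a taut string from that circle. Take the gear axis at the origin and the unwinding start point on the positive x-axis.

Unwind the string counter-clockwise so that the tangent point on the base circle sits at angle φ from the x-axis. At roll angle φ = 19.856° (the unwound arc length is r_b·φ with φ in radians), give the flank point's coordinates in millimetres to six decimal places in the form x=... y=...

pitch radius r_p = m·N/2 = 3.201·21/2 = 33.610500
base radius r_b = r_p·cos α = 33.610500·cos 22.450° = 31.063266
roll angle φ = 19.856° = 0.34655258 rad
x = r_b·(cos φ + φ·sin φ) = 31.063266·(0.94054924 + 0.34655258·0.33965736) = 32.872961
y = r_b·(sin φ − φ·cos φ) = 31.063266·(0.33965736 − 0.34655258·0.94054924) = 0.425803

x=32.872961 y=0.425803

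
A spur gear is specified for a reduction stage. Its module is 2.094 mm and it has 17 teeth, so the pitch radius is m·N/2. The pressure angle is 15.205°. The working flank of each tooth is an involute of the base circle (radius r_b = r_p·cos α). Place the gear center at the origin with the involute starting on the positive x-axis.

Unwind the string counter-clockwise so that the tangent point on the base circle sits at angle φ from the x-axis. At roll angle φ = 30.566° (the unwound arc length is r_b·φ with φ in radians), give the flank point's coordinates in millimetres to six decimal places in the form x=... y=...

pitch radius r_p = m·N/2 = 2.094·17/2 = 17.799000
base radius r_b = r_p·cos α = 17.799000·cos 15.205° = 17.175921
roll angle φ = 30.566° = 0.53347734 rad
x = r_b·(cos φ + φ·sin φ) = 17.175921·(0.86104395 + 0.53347734·0.50853055) = 19.448871
y = r_b·(sin φ − φ·cos φ) = 17.175921·(0.50853055 − 0.53347734·0.86104395) = 0.844765

x=19.448871 y=0.844765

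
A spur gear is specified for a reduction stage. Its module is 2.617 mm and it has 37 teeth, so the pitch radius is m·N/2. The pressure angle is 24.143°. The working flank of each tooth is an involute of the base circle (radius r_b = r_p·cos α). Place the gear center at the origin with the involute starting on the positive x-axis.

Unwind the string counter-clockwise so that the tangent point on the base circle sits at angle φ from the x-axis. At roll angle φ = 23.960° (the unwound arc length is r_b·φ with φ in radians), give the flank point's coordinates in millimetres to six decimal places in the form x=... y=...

pitch radius r_p = m·N/2 = 2.617·37/2 = 48.414500
base radius r_b = r_p·cos α = 48.414500·cos 24.143° = 44.179561
roll angle φ = 23.960° = 0.41818089 rad
x = r_b·(cos φ + φ·sin φ) = 44.179561·(0.91382919 + 0.41818089·0.40609877) = 47.875267
y = r_b·(sin φ − φ·cos φ) = 44.179561·(0.40609877 − 0.41818089·0.91382919) = 1.058227

x=47.875267 y=1.058227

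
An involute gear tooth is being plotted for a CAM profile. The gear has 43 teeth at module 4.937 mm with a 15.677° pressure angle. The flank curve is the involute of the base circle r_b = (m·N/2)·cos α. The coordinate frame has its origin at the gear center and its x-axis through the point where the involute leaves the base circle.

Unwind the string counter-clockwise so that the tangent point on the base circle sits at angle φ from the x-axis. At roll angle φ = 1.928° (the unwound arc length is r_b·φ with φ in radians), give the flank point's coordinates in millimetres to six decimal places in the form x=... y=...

pitch radius r_p = m·N/2 = 4.937·43/2 = 106.145500
base radius r_b = r_p·cos α = 106.145500·cos 15.677° = 102.196919
roll angle φ = 1.928° = 0.03364995 rad
x = r_b·(cos φ + φ·sin φ) = 102.196919·(0.99943389 + 0.03364995·0.03364360) = 102.254762
y = r_b·(sin φ − φ·cos φ) = 102.196919·(0.03364360 − 0.03364995·0.99943389) = 0.001298

x=102.254762 y=0.001298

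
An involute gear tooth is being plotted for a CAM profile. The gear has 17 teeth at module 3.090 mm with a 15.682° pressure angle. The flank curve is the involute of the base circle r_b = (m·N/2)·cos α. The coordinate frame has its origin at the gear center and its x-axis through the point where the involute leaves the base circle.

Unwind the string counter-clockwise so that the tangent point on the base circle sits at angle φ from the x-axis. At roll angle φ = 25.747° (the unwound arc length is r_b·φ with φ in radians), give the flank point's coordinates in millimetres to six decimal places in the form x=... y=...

x=27.713053 y=0.749546

pitch radius r_p = m·N/2 = 3.090·17/2 = 26.265000
base radius r_b = r_p·cos α = 26.265000·cos 15.682° = 25.287330
roll angle φ = 25.747° = 0.44936992 rad
x = r_b·(cos φ + φ·sin φ) = 25.287330·(0.90072099 + 0.44936992·0.43439810) = 27.713053
y = r_b·(sin φ − φ·cos φ) = 25.287330·(0.43439810 − 0.44936992·0.90072099) = 0.749546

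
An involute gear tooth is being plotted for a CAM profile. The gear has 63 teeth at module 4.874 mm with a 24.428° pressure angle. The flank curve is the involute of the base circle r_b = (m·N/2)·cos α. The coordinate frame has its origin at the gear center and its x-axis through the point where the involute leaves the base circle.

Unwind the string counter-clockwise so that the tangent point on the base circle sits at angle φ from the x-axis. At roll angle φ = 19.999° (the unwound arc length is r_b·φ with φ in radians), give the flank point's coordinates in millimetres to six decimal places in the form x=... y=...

pitch radius r_p = m·N/2 = 4.874·63/2 = 153.531000
base radius r_b = r_p·cos α = 153.531000·cos 24.428° = 139.787161
roll angle φ = 19.999° = 0.34904840 rad
x = r_b·(cos φ + φ·sin φ) = 139.787161·(0.93969859 + 0.34904840·0.34200374) = 148.045011
y = r_b·(sin φ − φ·cos φ) = 139.787161·(0.34200374 − 0.34904840·0.93969859) = 1.957503

x=148.045011 y=1.957503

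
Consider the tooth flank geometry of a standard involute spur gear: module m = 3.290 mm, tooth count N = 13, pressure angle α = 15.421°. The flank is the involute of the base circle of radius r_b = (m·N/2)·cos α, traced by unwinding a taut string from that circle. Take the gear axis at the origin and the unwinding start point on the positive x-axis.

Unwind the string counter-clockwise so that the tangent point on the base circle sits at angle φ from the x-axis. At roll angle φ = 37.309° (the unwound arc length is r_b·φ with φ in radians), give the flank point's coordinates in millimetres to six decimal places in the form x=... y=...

pitch radius r_p = m·N/2 = 3.290·13/2 = 21.385000
base radius r_b = r_p·cos α = 21.385000·cos 15.421° = 20.615097
roll angle φ = 37.309° = 0.65116489 rad
x = r_b·(cos φ + φ·sin φ) = 20.615097·(0.79537828 + 0.65116489·0.60611335) = 24.533162
y = r_b·(sin φ − φ·cos φ) = 20.615097·(0.60611335 − 0.65116489·0.79537828) = 1.818065

x=24.533162 y=1.818065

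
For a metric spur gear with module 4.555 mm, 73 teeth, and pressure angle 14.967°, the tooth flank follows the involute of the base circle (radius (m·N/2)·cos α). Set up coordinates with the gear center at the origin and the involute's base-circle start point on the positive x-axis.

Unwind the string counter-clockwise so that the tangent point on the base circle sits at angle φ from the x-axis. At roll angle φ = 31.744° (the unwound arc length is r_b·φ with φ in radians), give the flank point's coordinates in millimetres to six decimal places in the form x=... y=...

x=183.408769 y=8.828721

pitch radius r_p = m·N/2 = 4.555·73/2 = 166.257500
base radius r_b = r_p·cos α = 166.257500·cos 14.967° = 160.617170
roll angle φ = 31.744° = 0.55403732 rad
x = r_b·(cos φ + φ·sin φ) = 160.617170·(0.85040733 + 0.55403732·0.52612487) = 183.408769
y = r_b·(sin φ − φ·cos φ) = 160.617170·(0.52612487 − 0.55403732·0.85040733) = 8.828721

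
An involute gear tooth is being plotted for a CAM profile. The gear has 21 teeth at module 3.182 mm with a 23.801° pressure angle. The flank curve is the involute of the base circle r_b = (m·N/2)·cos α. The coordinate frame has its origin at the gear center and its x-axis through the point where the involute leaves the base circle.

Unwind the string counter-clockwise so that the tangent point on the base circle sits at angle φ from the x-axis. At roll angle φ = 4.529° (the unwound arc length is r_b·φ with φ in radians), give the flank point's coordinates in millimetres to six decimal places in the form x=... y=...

x=30.664836 y=0.005030

pitch radius r_p = m·N/2 = 3.182·21/2 = 33.411000
base radius r_b = r_p·cos α = 33.411000·cos 23.801° = 30.569482
roll angle φ = 4.529° = 0.07904596 rad
x = r_b·(cos φ + φ·sin φ) = 30.569482·(0.99687749 + 0.07904596·0.07896367) = 30.664836
y = r_b·(sin φ − φ·cos φ) = 30.569482·(0.07896367 − 0.07904596·0.99687749) = 0.005030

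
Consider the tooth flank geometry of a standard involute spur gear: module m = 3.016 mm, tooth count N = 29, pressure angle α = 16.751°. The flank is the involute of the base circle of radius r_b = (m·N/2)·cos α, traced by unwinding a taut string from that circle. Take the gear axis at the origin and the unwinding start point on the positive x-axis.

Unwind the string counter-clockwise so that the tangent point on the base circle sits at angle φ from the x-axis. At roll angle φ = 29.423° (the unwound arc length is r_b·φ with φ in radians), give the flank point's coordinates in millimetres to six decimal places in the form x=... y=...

pitch radius r_p = m·N/2 = 3.016·29/2 = 43.732000
base radius r_b = r_p·cos α = 43.732000·cos 16.751° = 41.876291
roll angle φ = 29.423° = 0.51352823 rad
x = r_b·(cos φ + φ·sin φ) = 41.876291·(0.87101668 + 0.51352823·0.49125344) = 47.039185
y = r_b·(sin φ − φ·cos φ) = 41.876291·(0.49125344 − 0.51352823·0.87101668) = 1.840957

x=47.039185 y=1.840957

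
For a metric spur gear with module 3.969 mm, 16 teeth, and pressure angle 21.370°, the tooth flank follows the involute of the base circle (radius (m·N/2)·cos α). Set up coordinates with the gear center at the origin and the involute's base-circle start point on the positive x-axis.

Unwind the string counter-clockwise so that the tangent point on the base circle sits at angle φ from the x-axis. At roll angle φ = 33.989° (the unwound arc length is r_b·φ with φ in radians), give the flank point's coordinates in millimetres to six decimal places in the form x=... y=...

pitch radius r_p = m·N/2 = 3.969·16/2 = 31.752000
base radius r_b = r_p·cos α = 31.752000·cos 21.370° = 29.568946
roll angle φ = 33.989° = 0.59321996 rad
x = r_b·(cos φ + φ·sin φ) = 29.568946·(0.82914491 + 0.59321996·0.55903373) = 34.322890
y = r_b·(sin φ − φ·cos φ) = 29.568946·(0.55903373 − 0.59321996·0.82914491) = 1.986099

x=34.322890 y=1.986099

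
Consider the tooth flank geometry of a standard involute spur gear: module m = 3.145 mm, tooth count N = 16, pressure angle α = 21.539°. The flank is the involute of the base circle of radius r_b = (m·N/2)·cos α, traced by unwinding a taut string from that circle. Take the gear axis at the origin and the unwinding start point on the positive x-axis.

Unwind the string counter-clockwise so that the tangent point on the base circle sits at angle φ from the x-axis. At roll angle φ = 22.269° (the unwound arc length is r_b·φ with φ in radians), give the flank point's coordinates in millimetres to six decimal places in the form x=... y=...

pitch radius r_p = m·N/2 = 3.145·16/2 = 25.160000
base radius r_b = r_p·cos α = 25.160000·cos 21.539° = 23.403024
roll angle φ = 22.269° = 0.38866737 rad
x = r_b·(cos φ + φ·sin φ) = 23.403024·(0.92541489 + 0.38866737·0.37895552) = 25.104483
y = r_b·(sin φ − φ·cos φ) = 23.403024·(0.37895552 − 0.38866737·0.92541489) = 0.451139

x=25.104483 y=0.451139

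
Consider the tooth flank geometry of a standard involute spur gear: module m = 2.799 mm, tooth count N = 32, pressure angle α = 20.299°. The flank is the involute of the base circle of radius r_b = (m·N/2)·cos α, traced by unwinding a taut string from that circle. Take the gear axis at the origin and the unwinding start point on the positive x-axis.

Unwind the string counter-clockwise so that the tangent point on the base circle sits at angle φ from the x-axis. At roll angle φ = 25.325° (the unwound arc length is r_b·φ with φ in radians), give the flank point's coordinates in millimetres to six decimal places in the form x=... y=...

x=45.907448 y=1.185572

pitch radius r_p = m·N/2 = 2.799·32/2 = 44.784000
base radius r_b = r_p·cos α = 44.784000·cos 20.299° = 42.002689
roll angle φ = 25.325° = 0.44200463 rad
x = r_b·(cos φ + φ·sin φ) = 42.002689·(0.90389599 + 0.44200463·0.42775230) = 45.907448
y = r_b·(sin φ − φ·cos φ) = 42.002689·(0.42775230 − 0.44200463·0.90389599) = 1.185572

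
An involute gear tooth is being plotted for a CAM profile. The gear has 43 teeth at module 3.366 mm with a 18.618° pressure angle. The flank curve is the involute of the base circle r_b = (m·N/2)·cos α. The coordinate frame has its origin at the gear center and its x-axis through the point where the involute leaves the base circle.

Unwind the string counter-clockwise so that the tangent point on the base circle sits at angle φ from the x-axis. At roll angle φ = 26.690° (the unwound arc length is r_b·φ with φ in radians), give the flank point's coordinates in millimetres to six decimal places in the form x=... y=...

x=75.623961 y=2.261060

pitch radius r_p = m·N/2 = 3.366·43/2 = 72.369000
base radius r_b = r_p·cos α = 72.369000·cos 18.618° = 68.581797
roll angle φ = 26.690° = 0.46582838 rad
x = r_b·(cos φ + φ·sin φ) = 68.581797·(0.89344980 + 0.46582838·0.44916307) = 75.623961
y = r_b·(sin φ − φ·cos φ) = 68.581797·(0.44916307 − 0.46582838·0.89344980) = 2.261060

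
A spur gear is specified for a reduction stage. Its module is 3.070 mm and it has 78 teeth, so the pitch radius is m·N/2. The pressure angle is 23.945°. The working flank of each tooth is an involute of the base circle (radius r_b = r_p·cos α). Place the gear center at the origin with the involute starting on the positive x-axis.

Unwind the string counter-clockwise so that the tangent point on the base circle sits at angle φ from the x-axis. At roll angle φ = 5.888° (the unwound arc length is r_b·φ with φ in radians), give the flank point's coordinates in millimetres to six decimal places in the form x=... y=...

x=110.001772 y=0.039543

pitch radius r_p = m·N/2 = 3.070·78/2 = 119.730000
base radius r_b = r_p·cos α = 119.730000·cos 23.945° = 109.425495
roll angle φ = 5.888° = 0.10276499 rad
x = r_b·(cos φ + φ·sin φ) = 109.425495·(0.99472432 + 0.10276499·0.10258420) = 110.001772
y = r_b·(sin φ − φ·cos φ) = 109.425495·(0.10258420 − 0.10276499·0.99472432) = 0.039543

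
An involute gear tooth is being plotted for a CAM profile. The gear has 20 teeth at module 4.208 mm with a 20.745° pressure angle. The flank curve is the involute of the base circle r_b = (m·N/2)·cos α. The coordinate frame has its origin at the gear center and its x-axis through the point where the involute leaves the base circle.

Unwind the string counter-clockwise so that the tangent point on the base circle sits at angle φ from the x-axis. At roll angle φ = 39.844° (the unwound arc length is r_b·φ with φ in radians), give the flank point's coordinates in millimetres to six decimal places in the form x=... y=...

x=47.747099 y=4.201600

pitch radius r_p = m·N/2 = 4.208·20/2 = 42.080000
base radius r_b = r_p·cos α = 42.080000·cos 20.745° = 39.351790
roll angle φ = 39.844° = 0.69540899 rad
x = r_b·(cos φ + φ·sin φ) = 39.351790·(0.76779173 + 0.69540899·0.64069951) = 47.747099
y = r_b·(sin φ − φ·cos φ) = 39.351790·(0.64069951 − 0.69540899·0.76779173) = 4.201600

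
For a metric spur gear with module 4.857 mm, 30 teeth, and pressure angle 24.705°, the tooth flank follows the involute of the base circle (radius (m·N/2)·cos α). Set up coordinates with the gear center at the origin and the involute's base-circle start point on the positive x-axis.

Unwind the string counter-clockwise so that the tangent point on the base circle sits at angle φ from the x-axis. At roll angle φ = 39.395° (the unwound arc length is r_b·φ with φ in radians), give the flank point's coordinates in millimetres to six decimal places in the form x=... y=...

pitch radius r_p = m·N/2 = 4.857·30/2 = 72.855000
base radius r_b = r_p·cos α = 72.855000·cos 24.705° = 66.186706
roll angle φ = 39.395° = 0.68757246 rad
x = r_b·(cos φ + φ·sin φ) = 66.186706·(0.77278896 + 0.68757246·0.63466308) = 80.030703
y = r_b·(sin φ − φ·cos φ) = 66.186706·(0.63466308 − 0.68757246·0.77278896) = 6.838058

x=80.030703 y=6.838058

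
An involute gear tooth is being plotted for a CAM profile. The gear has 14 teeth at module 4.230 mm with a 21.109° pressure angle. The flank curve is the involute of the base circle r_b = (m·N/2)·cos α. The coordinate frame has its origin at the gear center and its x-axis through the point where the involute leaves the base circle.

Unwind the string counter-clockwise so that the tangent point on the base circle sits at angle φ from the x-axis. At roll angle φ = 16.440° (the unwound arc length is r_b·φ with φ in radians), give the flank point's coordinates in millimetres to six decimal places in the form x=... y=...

pitch radius r_p = m·N/2 = 4.230·14/2 = 29.610000
base radius r_b = r_p·cos α = 29.610000·cos 21.109° = 27.623079
roll angle φ = 16.440° = 0.28693213 rad
x = r_b·(cos φ + φ·sin φ) = 27.623079·(0.95911663 + 0.28693213·0.28301112) = 28.736887
y = r_b·(sin φ − φ·cos φ) = 27.623079·(0.28301112 − 0.28693213·0.95911663) = 0.215729

x=28.736887 y=0.215729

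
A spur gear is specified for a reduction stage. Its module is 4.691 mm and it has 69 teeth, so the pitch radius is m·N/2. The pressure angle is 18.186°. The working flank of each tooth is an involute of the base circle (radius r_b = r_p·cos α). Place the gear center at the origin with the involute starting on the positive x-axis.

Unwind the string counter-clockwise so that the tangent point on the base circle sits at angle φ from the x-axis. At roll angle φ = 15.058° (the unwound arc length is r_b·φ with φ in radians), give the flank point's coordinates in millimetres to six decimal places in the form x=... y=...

x=158.973950 y=0.923933

pitch radius r_p = m·N/2 = 4.691·69/2 = 161.839500
base radius r_b = r_p·cos α = 161.839500·cos 18.186° = 153.755348
roll angle φ = 15.058° = 0.26281168 rad
x = r_b·(cos φ + φ·sin φ) = 153.755348·(0.96566333 + 0.26281168·0.25979671) = 158.973950
y = r_b·(sin φ − φ·cos φ) = 153.755348·(0.25979671 − 0.26281168·0.96566333) = 0.923933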